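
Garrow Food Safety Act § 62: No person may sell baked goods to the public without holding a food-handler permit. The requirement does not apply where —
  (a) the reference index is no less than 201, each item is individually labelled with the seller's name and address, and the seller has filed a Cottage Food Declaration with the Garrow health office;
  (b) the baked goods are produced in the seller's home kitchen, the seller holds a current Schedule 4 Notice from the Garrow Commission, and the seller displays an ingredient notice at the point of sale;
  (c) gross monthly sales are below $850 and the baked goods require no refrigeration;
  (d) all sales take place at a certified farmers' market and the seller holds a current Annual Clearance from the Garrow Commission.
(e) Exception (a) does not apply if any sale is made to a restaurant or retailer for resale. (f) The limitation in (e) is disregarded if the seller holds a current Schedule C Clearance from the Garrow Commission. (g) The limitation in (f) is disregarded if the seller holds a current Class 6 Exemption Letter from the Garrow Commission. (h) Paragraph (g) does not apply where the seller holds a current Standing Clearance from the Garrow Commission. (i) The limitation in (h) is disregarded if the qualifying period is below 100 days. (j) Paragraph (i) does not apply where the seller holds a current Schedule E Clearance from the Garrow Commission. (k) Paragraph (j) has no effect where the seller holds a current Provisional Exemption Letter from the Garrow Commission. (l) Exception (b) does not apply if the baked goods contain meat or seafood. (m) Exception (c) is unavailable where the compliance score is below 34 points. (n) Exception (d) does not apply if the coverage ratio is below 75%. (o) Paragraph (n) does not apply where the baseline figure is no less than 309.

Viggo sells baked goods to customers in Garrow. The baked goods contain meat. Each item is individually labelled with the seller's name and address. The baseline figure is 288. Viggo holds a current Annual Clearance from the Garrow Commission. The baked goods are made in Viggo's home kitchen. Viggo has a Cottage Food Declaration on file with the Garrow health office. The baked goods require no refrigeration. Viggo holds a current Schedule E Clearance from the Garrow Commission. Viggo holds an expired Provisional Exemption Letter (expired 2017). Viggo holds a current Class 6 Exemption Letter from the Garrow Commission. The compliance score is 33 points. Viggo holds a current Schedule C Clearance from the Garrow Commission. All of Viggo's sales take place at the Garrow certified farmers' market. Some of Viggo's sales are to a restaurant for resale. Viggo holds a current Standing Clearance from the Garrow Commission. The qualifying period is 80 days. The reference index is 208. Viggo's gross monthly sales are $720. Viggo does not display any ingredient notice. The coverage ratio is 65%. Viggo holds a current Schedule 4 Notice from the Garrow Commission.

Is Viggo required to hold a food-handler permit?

Exception (a): the reference index is 208, meeting the 201 threshold; items are individually labelled; a Cottage Food Declaration is on file — every condition holds. Applying paragraphs (e)–(k): (e) would limit (a) — some sales are to a restaurant for resale — but (f) sets (e) aside: (f) operates against (e): a current Schedule C Clearance is held. (g) would limit (f) — a current Class 6 Exemption Letter is held — but (h) sets (g) aside: (h) operates against (g): a current Standing Clearance is held. (i) applies (the qualifying period is 80 days, below the 100 days limit), but is displaced by (j): (j) operates against (i): a current Schedule E Clearance is held. (k), which would lift (j), does not operate here — no current Provisional Exemption Letter is held. So (a) applies.
Exception (b) requires that the seller displays an ingredient notice at the point of sale; but no ingredient notice is displayed, so (b) is unavailable.
Exception (c): gross monthly sales are $720, below the $850 limit; the baked goods are shelf-stable — every condition holds. But applying paragraph (m): (m) operates against (c): the compliance score is 33 points, below the 34 points limit. Exception (c) does not apply.
Exception (d) is satisfied on its face — all sales are at a certified farmers' market; a current Annual Clearance is held. But applying paragraphs (n)–(o): (n) operates against (d): the coverage ratio is 65%, below the 75% limit. (o), which would lift (n), is not engaged — the baseline figure is 288, short of 309. Exception (d) does not apply.

No — exception (a) applies; Viggo is not required to hold a food-handler permit.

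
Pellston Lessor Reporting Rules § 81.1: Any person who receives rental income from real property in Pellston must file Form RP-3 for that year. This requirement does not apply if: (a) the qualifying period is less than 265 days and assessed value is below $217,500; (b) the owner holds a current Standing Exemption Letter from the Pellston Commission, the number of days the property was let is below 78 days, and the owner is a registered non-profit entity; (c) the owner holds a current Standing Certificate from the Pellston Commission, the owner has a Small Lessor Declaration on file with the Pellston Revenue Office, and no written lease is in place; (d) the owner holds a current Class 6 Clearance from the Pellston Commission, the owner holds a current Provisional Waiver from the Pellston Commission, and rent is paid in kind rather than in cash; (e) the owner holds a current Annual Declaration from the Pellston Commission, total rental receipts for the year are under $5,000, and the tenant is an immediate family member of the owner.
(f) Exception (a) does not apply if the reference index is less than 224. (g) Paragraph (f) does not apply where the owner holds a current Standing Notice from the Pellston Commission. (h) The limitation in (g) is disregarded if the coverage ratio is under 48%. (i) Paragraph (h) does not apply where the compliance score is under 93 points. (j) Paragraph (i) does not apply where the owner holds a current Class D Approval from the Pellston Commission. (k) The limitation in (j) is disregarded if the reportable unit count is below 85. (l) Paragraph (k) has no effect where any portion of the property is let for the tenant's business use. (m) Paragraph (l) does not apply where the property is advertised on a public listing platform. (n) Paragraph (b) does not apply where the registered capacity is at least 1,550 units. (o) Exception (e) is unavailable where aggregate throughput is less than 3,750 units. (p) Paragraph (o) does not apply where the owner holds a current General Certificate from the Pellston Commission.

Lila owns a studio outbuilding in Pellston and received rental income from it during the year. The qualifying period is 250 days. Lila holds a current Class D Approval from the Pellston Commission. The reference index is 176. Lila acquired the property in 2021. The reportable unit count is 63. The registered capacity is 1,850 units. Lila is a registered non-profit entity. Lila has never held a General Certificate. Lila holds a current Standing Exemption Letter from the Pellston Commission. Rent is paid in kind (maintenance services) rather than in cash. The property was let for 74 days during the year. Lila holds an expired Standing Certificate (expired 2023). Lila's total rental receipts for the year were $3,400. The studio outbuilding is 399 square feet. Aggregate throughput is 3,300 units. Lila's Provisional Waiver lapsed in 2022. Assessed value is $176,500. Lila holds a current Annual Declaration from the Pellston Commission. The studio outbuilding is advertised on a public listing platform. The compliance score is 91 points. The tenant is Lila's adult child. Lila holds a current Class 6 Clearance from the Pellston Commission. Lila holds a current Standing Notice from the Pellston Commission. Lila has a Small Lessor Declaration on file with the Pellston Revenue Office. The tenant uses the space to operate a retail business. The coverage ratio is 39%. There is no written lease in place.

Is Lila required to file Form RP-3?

Exception (a): the qualifying period is 250 days, less than the 265 days limit; assessed value is $176,500, below the $217,500 limit — every condition holds. Considering the limiting provisions: (f) operates (the reference index is 176, less than the 224 limit), but is overridden by (g): (g) operates against (f): a current Standing Notice is held. (h) would limit (g) — the coverage ratio is 39%, under the 48% limit — but (i) sets (h) aside: (i) is triggered — the compliance score is 91 points, under the 93 points limit. (j) is triggered (a current Class D Approval is held), but is displaced by (k): (k) operates against (j): the reportable unit count is 63, below the 85 limit. (l) would limit (k) — the space is let for business use — but (m) sets (l) aside: (m) operates against (l): the property is publicly advertised. Exception (a) stands.
All of (b)'s requirements are met (a current Standing Exemption Letter is held; the number of days the property was let is 74 days, below the 78 days limit; Lila is a registered non-profit). But applying paragraph (n): (n) operates against (b): the registered capacity is 1,850 units, meeting the 1,550 units threshold. (b) is therefore removed.
Exception (c) requires that the owner holds a current Standing Certificate from the Pellston Commission; but no current Standing Certificate is held, so (c) is unavailable.
Exception (d) fails — there is no Provisional Waiver in force.
Exception (e): a current Annual Declaration is held; total rental receipts for the year are $3,400, under the $5,000 limit; the tenant is an immediate family member — every condition holds. However, paragraphs (o)–(p) must be considered: (o) operates against (e): aggregate throughput is 3,300 units, less than the 3,750 units limit. (p), which would lift (o), does not operate here — there is no General Certificate in force. So (e) is unavailable.

No — exception (a) applies; Lila is not required to file Form RP-3.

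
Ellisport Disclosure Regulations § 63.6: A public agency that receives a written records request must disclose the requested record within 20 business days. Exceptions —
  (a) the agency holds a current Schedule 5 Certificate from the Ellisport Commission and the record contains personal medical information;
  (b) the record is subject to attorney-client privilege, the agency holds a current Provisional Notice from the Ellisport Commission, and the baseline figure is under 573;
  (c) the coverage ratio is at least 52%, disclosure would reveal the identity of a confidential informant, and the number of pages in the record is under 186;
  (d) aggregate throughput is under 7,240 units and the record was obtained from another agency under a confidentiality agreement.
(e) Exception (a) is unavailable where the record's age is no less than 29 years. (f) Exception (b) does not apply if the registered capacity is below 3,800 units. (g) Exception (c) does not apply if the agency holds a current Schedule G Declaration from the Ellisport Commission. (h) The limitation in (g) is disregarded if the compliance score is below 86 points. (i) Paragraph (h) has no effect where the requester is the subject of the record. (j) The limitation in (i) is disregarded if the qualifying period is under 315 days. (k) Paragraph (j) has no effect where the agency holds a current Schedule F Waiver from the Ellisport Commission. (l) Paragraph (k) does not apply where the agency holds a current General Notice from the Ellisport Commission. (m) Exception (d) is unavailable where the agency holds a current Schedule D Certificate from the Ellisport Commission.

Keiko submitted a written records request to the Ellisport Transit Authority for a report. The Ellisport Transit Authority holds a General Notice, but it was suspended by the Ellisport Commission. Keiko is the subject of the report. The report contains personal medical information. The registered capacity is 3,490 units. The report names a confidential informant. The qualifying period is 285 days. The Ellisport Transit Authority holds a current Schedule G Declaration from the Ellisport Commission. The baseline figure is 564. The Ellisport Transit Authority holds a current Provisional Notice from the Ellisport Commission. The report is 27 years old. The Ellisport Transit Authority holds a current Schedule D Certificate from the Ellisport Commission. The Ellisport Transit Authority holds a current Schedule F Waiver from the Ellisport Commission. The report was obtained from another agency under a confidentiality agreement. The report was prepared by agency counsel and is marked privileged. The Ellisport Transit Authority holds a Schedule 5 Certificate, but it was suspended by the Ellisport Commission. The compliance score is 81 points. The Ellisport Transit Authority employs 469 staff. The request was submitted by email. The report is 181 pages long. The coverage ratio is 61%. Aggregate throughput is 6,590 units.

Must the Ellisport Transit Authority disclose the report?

Yes — the Ellisport Transit Authority must disclose the report.

Exception (a) does not apply: there is no Schedule 5 Certificate in force.
All of (b)'s requirements are met (the report is privileged; a current Provisional Notice is held; the baseline figure is 564, under the 573 limit). But: (f) is engaged — the registered capacity is 3,490 units, below the 3,800 units limit. So (b) is unavailable.
Exception (c): the coverage ratio is 61%, meeting the 52% threshold; the report names a confidential informant; the number of pages in the record is 181, under the 186 limit — every condition holds. But: (g) operates against (c): a current Schedule G Declaration is held. (h) would limit (g) — the compliance score is 81 points, below the 86 points limit — but (i) sets (h) aside: (i) operates against (h): Keiko is the subject of the report. (j) would limit (i) — the qualifying period is 285 days, under the 315 days limit — but (k) sets (j) aside: (k) is triggered — a current Schedule F Waiver is held. (l), which would lift (k), is inapplicable — there is no General Notice in force. (c) is therefore removed.
Exception (d): aggregate throughput is 6,590 units, under the 7,240 units limit; the report was obtained under a confidentiality agreement — every condition holds. But: (m) is engaged — a current Schedule D Certificate is held. (d) is therefore removed.
Every exception is unavailable, so the rule governs.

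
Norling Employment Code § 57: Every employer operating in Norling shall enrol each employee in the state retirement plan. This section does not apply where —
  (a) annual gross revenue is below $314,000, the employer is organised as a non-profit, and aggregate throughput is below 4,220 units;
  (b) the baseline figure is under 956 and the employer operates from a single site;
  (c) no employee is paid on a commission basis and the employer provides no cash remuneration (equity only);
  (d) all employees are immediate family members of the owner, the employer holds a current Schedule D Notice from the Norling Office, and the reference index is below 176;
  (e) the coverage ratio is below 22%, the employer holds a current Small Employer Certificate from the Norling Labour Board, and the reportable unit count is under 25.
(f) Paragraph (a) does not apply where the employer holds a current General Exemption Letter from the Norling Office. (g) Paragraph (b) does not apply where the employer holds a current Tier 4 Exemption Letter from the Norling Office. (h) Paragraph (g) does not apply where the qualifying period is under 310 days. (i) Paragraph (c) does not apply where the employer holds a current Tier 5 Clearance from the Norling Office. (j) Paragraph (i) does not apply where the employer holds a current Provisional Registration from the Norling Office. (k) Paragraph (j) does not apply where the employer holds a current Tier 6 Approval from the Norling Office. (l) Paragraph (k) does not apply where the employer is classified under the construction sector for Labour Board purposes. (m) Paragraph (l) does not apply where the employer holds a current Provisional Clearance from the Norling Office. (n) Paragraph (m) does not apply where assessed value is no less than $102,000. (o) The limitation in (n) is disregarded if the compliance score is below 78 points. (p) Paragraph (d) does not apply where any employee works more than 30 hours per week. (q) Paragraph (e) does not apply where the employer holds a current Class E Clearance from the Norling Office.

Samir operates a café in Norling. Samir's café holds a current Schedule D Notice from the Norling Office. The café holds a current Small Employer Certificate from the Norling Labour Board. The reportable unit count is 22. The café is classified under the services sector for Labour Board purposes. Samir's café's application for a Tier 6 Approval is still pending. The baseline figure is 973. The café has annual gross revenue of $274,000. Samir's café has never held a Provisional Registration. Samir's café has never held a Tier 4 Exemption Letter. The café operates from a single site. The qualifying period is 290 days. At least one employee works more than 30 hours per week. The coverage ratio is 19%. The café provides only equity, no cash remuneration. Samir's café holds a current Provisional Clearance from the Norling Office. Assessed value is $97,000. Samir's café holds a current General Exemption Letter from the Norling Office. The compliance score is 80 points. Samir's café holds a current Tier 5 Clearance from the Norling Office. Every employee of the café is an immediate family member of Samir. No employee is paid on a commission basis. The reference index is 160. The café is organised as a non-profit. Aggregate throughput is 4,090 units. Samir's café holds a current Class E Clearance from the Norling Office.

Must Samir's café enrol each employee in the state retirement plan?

Yes — Samir's café must enrol each employee in the state retirement plan.

All of (a)'s requirements are met (annual gross revenue is $274,000, below the $314,000 limit; the employer is a non-profit; aggregate throughput is 4,090 units, below the 4,220 units limit). However, paragraph (f) must be considered: (f) applies — a current General Exemption Letter is held. Exception (a) does not apply.
Exception (b) fails — the baseline figure is 973, not under 956.
All of (c)'s requirements are met (no employee is paid on commission; remuneration is equity-only). However, paragraphs (i)–(o) must be considered: (i) applies — a current Tier 5 Clearance is held. (j) is inapplicable (there is no Provisional Registration in force), so (i) stands. So (c) is unavailable.
Exception (d) is satisfied on its face — every employee is an immediate family member; a current Schedule D Notice is held; the reference index is 160, below the 176 limit. But: (p) is triggered — at least one employee exceeds 30 hours/week. (d) is therefore removed.
Exception (e) is satisfied on its face — the coverage ratio is 19%, below the 22% limit; a current Small Employer Certificate is held; the reportable unit count is 22, under the 25 limit. However, paragraph (q) must be considered: (q) is triggered — a current Class E Clearance is held. (e) is therefore removed.
No exception applies. The general rule governs.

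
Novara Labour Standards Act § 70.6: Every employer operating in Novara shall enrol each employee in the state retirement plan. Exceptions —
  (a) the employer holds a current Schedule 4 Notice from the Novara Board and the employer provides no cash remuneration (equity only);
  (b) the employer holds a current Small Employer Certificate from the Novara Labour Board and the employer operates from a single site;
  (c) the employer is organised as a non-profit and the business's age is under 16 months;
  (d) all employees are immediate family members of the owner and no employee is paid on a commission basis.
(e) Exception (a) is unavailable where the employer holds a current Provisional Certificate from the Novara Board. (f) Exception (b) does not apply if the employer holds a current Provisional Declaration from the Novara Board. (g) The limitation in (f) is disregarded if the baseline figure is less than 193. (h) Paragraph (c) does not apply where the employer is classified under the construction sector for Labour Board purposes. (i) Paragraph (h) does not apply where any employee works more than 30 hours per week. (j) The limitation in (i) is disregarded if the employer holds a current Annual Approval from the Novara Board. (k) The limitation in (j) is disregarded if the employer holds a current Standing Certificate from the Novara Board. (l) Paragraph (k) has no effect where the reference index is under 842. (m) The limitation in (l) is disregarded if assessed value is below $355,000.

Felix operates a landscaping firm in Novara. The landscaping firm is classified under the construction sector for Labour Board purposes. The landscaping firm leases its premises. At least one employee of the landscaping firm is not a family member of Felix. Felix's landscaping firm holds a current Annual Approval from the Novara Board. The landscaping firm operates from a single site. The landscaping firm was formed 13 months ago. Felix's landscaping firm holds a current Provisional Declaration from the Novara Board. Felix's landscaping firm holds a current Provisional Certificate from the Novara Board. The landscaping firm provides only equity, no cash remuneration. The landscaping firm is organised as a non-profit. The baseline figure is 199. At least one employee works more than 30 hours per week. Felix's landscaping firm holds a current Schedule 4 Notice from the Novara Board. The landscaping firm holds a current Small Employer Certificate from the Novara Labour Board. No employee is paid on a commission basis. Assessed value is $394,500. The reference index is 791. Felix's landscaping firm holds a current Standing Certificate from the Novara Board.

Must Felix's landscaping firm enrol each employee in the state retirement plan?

Yes — Felix's landscaping firm must enrol each employee in the state retirement plan.

Exception (a)'s conditions are all satisfied: a current Schedule 4 Notice is held; remuneration is equity-only. But: (e) is engaged — a current Provisional Certificate is held. So (a) is unavailable.
Exception (b): a current Small Employer Certificate is held; the employer operates from a single site — every condition holds. But: (f) operates against (b): a current Provisional Declaration is held. (g), which would lift (f), is not triggered — the baseline figure is 199, not less than 193. (b) is therefore removed.
Exception (c): the employer is a non-profit; the business's age is 13 months, under the 16 months limit — every condition holds. Turning to paragraphs (h)–(m): (h) is engaged — the landscaping firm is classified under the construction sector. (i) operates (at least one employee exceeds 30 hours/week), but yields to (j): (j) operates against (i): a current Annual Approval is held. (k) would limit (j) — a current Standing Certificate is held — but (l) sets (k) aside: (l) operates against (k): the reference index is 791, under the 842 limit. (m), which would lift (l), does not operate here — assessed value is $394,500, not below $355,000. Exception (c) does not apply.
Exception (d) requires that all employees are immediate family members of the owner; but at least one employee is not a family member, so (d) is unavailable.
No exception applies. The general rule governs.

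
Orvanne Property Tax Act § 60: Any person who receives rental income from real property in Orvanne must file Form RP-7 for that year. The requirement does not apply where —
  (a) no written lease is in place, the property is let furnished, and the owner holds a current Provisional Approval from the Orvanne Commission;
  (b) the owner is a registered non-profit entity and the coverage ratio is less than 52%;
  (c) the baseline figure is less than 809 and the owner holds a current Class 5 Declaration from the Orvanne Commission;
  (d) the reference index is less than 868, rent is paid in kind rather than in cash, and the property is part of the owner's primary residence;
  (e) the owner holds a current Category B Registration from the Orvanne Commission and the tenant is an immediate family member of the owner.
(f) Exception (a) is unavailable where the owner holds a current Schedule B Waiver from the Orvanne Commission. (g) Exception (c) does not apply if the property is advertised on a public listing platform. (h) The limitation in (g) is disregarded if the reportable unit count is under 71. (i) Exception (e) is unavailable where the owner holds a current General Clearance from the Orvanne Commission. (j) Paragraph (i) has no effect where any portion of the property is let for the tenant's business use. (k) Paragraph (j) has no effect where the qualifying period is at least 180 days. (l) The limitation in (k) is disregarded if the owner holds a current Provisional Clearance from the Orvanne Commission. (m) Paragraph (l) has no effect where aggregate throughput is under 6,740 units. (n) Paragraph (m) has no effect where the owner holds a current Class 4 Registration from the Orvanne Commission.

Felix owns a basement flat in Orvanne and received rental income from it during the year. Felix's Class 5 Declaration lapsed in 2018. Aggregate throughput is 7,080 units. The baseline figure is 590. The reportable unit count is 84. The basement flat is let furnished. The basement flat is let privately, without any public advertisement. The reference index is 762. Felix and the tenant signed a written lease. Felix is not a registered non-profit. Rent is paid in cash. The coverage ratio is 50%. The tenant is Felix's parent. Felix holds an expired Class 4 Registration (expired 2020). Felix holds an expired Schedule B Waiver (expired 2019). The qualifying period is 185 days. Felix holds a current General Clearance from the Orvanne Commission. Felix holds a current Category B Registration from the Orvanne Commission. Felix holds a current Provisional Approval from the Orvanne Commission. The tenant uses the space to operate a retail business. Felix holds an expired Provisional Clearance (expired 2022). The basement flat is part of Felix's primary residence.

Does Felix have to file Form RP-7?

Exception (a) does not apply: a written lease is in place.
Exception (b) does not apply: Felix is not a registered non-profit.
Exception (c) fails — there is no Class 5 Declaration in force.
Exception (d) does not apply: rent is paid in cash.
Exception (e) is satisfied on its face — a current Category B Registration is held; the tenant is an immediate family member. But: (i) is triggered — a current General Clearance is held. (j) is triggered (the space is let for business use), but is set aside by (k): (k) operates — the qualifying period is 185 days, meeting the 180 days threshold. (l) is inapplicable (the Provisional Clearance is not current), so (k) stands. So (e) is unavailable.
No exception displaces § 60.

Yes — Felix must file Form RP-7.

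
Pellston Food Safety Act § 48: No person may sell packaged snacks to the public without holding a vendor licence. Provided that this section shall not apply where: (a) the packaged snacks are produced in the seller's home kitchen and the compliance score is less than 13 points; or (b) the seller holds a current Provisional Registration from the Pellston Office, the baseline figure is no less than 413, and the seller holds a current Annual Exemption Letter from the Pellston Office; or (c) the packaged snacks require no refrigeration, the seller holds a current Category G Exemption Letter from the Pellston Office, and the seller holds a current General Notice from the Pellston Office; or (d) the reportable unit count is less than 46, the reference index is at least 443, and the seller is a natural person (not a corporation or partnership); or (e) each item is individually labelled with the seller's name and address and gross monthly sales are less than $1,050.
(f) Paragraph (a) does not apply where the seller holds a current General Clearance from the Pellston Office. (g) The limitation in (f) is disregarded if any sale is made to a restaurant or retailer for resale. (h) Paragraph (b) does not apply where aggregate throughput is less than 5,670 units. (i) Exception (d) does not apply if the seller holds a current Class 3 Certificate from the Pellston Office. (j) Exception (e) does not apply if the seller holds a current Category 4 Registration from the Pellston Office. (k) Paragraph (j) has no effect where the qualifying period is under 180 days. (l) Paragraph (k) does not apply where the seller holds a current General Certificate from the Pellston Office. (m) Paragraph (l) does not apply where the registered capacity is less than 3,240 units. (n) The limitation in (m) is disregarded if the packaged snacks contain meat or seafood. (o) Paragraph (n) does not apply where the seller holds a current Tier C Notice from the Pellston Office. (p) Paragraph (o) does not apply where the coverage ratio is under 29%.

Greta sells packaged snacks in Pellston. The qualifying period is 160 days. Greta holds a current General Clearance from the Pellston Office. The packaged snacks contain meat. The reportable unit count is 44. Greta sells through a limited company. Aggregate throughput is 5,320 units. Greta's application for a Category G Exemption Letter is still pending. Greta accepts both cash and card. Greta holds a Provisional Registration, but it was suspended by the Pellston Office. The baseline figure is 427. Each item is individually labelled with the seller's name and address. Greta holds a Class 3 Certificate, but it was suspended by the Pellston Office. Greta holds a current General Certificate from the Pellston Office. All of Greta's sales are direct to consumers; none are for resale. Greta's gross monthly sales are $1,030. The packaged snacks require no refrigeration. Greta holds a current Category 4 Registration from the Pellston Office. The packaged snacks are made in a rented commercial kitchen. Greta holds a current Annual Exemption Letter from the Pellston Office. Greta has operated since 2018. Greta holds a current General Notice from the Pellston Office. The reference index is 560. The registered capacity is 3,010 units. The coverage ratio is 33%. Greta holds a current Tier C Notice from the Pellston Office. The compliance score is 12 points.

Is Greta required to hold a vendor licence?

Exception (a) requires that the packaged snacks are produced in the seller's home kitchen; but the packaged snacks are made in a commercial kitchen, not a home kitchen, so (a) is unavailable.
Exception (b) does not apply: there is no Provisional Registration in force.
Exception (c) fails — the Category G Exemption Letter is not current.
Exception (d) does not apply: the seller operates through a limited company.
Exception (e)'s conditions are all satisfied: items are individually labelled; gross monthly sales are $1,030, less than the $1,050 limit. As to paragraphs (j)–(p): (j) is engaged (a current Category 4 Registration is held), but is displaced by (k): (k) operates against (j): the qualifying period is 160 days, under the 180 days limit. (l) operates (a current General Certificate is held), but is set aside by (m): (m) operates against (l): the registered capacity is 3,010 units, less than the 3,240 units limit. (n) would limit (m) — the packaged snacks contain meat — but (o) sets (n) aside: (o) operates against (n): a current Tier C Notice is held. (p), which would lift (o), is not engaged — the coverage ratio is 33%, not under 29%. Exception (e) stands.

No — exception (e) applies; Greta is not required to hold a vendor licence.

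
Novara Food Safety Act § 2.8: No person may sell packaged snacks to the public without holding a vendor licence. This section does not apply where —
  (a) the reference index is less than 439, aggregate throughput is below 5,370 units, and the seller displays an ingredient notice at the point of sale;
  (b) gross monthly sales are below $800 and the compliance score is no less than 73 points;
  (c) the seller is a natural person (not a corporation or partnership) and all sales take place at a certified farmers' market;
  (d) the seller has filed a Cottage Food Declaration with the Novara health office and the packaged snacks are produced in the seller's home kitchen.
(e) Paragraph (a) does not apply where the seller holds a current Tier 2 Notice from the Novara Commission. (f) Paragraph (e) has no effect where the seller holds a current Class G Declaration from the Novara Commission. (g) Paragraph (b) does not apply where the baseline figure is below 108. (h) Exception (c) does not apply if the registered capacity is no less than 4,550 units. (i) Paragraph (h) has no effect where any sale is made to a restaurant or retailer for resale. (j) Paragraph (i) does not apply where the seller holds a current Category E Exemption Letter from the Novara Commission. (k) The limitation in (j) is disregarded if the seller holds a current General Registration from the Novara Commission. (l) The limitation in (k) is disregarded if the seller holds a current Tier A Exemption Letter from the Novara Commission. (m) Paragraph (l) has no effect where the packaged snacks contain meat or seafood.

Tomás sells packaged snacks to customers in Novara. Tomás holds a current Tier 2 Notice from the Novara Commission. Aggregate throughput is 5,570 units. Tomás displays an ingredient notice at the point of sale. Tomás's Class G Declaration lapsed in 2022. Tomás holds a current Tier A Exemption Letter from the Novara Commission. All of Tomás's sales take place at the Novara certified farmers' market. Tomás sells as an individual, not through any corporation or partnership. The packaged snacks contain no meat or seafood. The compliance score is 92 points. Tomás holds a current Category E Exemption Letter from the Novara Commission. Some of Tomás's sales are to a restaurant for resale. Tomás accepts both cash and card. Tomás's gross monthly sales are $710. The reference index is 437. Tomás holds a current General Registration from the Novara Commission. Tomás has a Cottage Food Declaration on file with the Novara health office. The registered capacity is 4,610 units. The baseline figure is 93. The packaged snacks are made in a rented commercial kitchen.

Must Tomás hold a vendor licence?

Yes — Tomás must hold a vendor licence.

Exception (a) requires that aggregate throughput is below 5,370 units; but aggregate throughput is 5,570 units, not below 5,370 units, so (a) is unavailable.
All of (b)'s requirements are met (gross monthly sales are $710, below the $800 limit; the compliance score is 92 points, meeting the 73 points threshold). However, paragraph (g) must be considered: (g) operates — the baseline figure is 93, below the 108 limit. (b) is therefore removed.
Exception (c): the seller is a natural person; all sales are at a certified farmers' market — every condition holds. Turning to paragraphs (h)–(m): (h) operates against (c): the registered capacity is 4,610 units, meeting the 4,550 units threshold. (i) applies (some sales are to a restaurant for resale), but yields to (j): (j) is engaged — a current Category E Exemption Letter is held. (k) operates (a current General Registration is held), but yields to (l): (l) operates — a current Tier A Exemption Letter is held. (m), which would lift (l), does not operate here — the packaged snacks contain no meat or seafood. Exception (c) does not apply.
Exception (d) requires that the packaged snacks are produced in the seller's home kitchen; but the packaged snacks are made in a commercial kitchen, not a home kitchen, so (d) is unavailable.
No exception is made out. Tomás falls within the general rule.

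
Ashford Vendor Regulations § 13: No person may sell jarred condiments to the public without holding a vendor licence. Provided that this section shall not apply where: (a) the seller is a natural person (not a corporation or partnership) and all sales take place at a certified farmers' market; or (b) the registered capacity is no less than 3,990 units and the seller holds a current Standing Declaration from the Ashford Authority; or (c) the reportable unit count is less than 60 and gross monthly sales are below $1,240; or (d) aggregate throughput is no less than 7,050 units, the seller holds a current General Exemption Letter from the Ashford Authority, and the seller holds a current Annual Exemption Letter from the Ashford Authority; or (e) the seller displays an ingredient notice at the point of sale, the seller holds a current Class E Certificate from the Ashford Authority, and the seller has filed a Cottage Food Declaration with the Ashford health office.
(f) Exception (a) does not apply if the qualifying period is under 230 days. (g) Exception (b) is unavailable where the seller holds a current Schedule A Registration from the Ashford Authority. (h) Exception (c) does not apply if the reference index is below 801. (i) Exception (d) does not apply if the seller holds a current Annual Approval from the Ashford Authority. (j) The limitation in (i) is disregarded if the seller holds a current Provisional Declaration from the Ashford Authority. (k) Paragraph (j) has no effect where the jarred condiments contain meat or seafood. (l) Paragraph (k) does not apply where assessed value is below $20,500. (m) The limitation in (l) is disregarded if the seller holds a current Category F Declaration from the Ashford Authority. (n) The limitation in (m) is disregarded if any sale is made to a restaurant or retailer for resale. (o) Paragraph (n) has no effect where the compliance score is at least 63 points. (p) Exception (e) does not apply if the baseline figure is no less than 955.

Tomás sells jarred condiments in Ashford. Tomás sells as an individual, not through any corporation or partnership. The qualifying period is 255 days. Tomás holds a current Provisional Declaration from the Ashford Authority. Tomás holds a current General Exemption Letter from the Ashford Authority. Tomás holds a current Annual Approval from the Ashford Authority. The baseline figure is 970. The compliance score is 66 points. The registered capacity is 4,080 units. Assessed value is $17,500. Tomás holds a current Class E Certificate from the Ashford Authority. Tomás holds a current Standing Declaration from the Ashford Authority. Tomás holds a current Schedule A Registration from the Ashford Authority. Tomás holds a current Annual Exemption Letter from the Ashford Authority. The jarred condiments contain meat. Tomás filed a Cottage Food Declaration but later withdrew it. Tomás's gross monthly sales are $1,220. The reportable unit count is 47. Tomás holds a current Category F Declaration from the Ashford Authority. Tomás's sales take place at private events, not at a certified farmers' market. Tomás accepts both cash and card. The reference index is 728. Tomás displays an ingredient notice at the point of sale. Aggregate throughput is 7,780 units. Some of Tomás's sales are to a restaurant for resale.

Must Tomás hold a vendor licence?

Exception (a) requires that all sales take place at a certified farmers' market; but sales are at private events, not a certified farmers' market, so (a) is unavailable.
Exception (b) is satisfied on its face — the registered capacity is 4,080 units, meeting the 3,990 units threshold; a current Standing Declaration is held. But: (g) applies — a current Schedule A Registration is held. So (b) is unavailable.
Exception (c)'s conditions are all satisfied: the reportable unit count is 47, less than the 60 limit; gross monthly sales are $1,220, below the $1,240 limit. But: (h) operates against (c): the reference index is 728, below the 801 limit. Exception (c) does not apply.
Exception (d)'s conditions are all satisfied: aggregate throughput is 7,780 units, meeting the 7,050 units threshold; a current General Exemption Letter is held; a current Annual Exemption Letter is held. However, paragraphs (i)–(o) must be considered: (i) is triggered — a current Annual Approval is held. (j) would limit (i) — a current Provisional Declaration is held — but (k) sets (j) aside: (k) is engaged — the jarred condiments contain meat. (l) operates (assessed value is $17,500, below the $20,500 limit), but yields to (m): (m) operates — a current Category F Declaration is held. (n) operates (some sales are to a restaurant for resale), but yields to (o): (o) operates against (n): the compliance score is 66 points, meeting the 63 points threshold. (d) is therefore removed.
Exception (e) requires that the seller has filed a Cottage Food Declaration with the Ashford health office; but the Cottage Food Declaration was withdrawn, so (e) is unavailable.
No exception displaces § 13.

Yes — Tomás must hold a vendor licence.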